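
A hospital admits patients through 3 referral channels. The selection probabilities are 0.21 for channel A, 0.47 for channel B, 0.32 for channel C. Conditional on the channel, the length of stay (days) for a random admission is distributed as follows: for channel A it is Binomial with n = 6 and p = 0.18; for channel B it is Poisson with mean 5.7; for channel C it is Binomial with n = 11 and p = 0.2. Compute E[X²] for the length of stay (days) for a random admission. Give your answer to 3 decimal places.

20.492

For each component E[X²] = Var + (mean)², giving A: 2.052; B: 38.19; C: 6.6.
Overall E[X²] = 0.21·2.052 + 0.47·38.19 + 0.32·6.6 = 20.4922.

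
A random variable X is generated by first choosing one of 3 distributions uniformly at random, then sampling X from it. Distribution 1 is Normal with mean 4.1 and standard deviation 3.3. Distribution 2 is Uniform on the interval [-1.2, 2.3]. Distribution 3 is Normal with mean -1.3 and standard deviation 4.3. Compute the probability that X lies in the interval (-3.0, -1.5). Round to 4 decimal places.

0.0548

Conditional on each component, P(-3.0 < X < -1.5): 1: 0.0291334; 2: 0; 3: 0.135159.
By total probability, P(-3.0 < X < -1.5) = 0.333333·0.0291334 + 0.333333·0 + 0.333333·0.135159 = 0.054764.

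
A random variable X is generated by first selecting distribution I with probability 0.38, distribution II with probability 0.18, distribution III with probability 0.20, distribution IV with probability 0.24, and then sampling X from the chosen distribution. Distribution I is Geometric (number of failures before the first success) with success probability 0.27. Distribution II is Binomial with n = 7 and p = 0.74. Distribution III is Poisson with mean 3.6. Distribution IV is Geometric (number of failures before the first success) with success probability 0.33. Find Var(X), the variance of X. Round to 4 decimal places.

Per component, I: μ=2.7037, E[X²]=17.3237; II: μ=5.18, E[X²]=28.1792; III: μ=3.6, E[X²]=16.56; IV: μ=2.0303, E[X²]=10.2746.
E[X] = 0.38·2.7037 + 0.18·5.18 + 0.2·3.6 + 0.24·2.0303 = 3.16708.
E[X²] = 0.38·17.3237 + 0.18·28.1792 + 0.2·16.56 + 0.24·10.2746 = 17.4332.
Var(X) = E[X²] − (E[X])² = 17.4332 − 10.0304 = 7.40277.

7.4028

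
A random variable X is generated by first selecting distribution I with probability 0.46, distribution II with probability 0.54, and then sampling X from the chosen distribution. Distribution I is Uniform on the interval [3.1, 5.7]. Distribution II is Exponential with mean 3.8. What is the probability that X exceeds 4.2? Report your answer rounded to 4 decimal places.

0.4442

Conditional on each component, P(X > 4.2): I: 0.576923; II: 0.331124.
By total probability, P(X > 4.2) = 0.46·0.576923 + 0.54·0.331124 = 0.444191.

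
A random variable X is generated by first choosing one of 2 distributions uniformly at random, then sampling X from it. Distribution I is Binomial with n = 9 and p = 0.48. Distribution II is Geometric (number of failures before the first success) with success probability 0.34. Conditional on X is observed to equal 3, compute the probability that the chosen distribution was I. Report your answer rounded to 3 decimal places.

Likelihoods P(X=3 | ·): I: 0.183664; II: 0.0977486.
Posterior ∝ prior × likelihood. Numerator for I: 0.5·0.183664 = 0.0918318.
Normalizing constant: 0.5·0.183664 + 0.5·0.0977486 = 0.140706.
P(I | observation) = 0.0918318 / 0.140706 = 0.65265.

0.653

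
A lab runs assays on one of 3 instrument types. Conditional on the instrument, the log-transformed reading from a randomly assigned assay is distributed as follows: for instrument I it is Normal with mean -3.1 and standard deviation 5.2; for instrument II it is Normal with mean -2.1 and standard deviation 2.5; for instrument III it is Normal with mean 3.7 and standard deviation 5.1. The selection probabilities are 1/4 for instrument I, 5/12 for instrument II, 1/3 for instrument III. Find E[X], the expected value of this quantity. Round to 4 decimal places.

-0.4167

Component means — I: -3.1; II: -2.1; III: 3.7.
E[X] = 0.25·-3.1 + 0.416667·-2.1 + 0.333333·3.7 = -0.416667.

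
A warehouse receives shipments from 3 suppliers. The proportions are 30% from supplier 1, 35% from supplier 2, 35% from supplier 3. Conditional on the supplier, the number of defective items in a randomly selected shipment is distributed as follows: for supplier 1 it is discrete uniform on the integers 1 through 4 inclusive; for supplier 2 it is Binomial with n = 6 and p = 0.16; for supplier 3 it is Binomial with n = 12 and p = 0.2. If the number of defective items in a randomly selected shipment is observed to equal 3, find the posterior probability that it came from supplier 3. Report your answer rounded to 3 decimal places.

0.473

Likelihoods P(X=3 | ·): 1: 0.25; 2: 0.0485543; 3: 0.236223.
Posterior ∝ prior × likelihood. Numerator for 3: 0.35·0.236223 = 0.0826781.
Normalizing constant: 0.3·0.25 + 0.35·0.0485543 + 0.35·0.236223 = 0.174672.
P(3 | observation) = 0.0826781 / 0.174672 = 0.473333.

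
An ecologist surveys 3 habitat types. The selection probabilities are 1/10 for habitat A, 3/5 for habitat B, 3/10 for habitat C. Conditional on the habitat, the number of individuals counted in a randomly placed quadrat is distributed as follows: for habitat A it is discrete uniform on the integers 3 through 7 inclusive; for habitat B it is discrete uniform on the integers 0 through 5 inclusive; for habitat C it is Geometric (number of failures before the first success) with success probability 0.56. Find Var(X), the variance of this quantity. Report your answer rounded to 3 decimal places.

Per component, A: μ=5, E[X²]=27; B: μ=2.5, E[X²]=9.16667; C: μ=0.785714, E[X²]=2.02041.
E[X] = 0.1·5 + 0.6·2.5 + 0.3·0.785714 = 2.23571.
E[X²] = 0.1·27 + 0.6·9.16667 + 0.3·2.02041 = 8.80612.
Var(X) = E[X²] − (E[X])² = 8.80612 − 4.99842 = 3.8077.

3.808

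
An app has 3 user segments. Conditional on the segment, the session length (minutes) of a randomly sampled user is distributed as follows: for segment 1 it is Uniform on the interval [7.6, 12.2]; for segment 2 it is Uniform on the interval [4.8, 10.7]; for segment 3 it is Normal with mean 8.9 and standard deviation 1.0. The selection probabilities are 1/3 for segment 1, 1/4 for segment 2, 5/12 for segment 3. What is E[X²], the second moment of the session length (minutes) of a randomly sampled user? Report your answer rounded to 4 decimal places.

For each component E[X²] = Var + (mean)², giving 1: 99.7733; 2: 62.9633; 3: 80.21.
Overall E[X²] = 0.333333·99.7733 + 0.25·62.9633 + 0.416667·80.21 = 82.4194.

82.4194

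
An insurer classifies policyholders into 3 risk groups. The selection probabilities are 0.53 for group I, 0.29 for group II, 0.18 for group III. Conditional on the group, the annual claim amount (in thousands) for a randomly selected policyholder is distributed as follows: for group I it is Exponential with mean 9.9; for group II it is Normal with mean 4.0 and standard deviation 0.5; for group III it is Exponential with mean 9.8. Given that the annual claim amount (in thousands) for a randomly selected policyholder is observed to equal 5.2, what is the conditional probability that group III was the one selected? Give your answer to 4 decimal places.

Likelihoods f(5.2 | ·): I: 0.059738; II: 0.0447891; III: 0.060025.
Posterior ∝ prior × likelihood. Numerator for III: 0.18·0.060025 = 0.0108045.
Normalizing constant: 0.53·0.059738 + 0.29·0.0447891 + 0.18·0.060025 = 0.0554545.
P(III | observation) = 0.0108045 / 0.0554545 = 0.194835.

0.1948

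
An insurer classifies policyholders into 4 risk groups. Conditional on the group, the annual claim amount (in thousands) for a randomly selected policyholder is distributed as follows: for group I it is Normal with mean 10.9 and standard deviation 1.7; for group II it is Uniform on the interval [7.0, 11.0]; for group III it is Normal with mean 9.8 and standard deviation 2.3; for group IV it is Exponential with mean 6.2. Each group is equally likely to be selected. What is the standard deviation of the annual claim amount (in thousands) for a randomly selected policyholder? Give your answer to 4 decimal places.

Per component, I: μ=10.9, E[X²]=121.7; II: μ=9, E[X²]=82.3333; III: μ=9.8, E[X²]=101.33; IV: μ=6.2, E[X²]=76.88.
E[X] = 0.25·10.9 + 0.25·9 + 0.25·9.8 + 0.25·6.2 = 8.975.
E[X²] = 0.25·121.7 + 0.25·82.3333 + 0.25·101.33 + 0.25·76.88 = 95.5608.
Var(X) = E[X²] − (E[X])² = 95.5608 − 80.5506 = 15.0102.
SD(X) = √15.0102 = 3.8743.

3.8743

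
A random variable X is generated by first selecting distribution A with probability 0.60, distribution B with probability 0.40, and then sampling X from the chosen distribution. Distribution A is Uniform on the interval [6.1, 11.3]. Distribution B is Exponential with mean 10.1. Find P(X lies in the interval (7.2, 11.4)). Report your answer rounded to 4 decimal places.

Conditional on each component, P(7.2 < X < 11.4): A: 0.788462; B: 0.166785.
By total probability, P(7.2 < X < 11.4) = 0.6·0.788462 + 0.4·0.166785 = 0.539791.

0.5398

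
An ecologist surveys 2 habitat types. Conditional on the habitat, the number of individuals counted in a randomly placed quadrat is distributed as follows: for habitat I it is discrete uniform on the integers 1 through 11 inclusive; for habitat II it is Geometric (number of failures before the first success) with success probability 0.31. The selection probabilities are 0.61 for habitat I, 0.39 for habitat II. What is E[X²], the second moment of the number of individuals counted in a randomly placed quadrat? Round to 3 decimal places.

For each component E[X²] = Var + (mean)², giving I: 46; II: 12.1342.
Overall E[X²] = 0.61·46 + 0.39·12.1342 = 32.7924.

32.792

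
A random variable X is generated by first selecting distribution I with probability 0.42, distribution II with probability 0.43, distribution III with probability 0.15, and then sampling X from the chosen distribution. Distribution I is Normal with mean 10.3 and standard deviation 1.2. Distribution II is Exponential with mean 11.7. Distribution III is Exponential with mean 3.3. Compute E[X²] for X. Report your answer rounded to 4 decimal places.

For each component E[X²] = Var + (mean)², giving I: 107.53; II: 273.78; III: 21.78.
Overall E[X²] = 0.42·107.53 + 0.43·273.78 + 0.15·21.78 = 166.155.

166.1550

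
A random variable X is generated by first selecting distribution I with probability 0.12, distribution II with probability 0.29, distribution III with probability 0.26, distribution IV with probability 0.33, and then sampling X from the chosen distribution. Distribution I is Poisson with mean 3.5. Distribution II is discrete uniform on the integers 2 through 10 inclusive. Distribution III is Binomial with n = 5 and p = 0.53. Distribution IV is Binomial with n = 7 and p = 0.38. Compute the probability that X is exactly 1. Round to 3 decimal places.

0.096

Conditional on each component, P(X = 1): I: 0.105691; II: 0; III: 0.129312; IV: 0.151089.
By total probability, P(X = 1) = 0.12·0.105691 + 0.29·0 + 0.26·0.129312 + 0.33·0.151089 = 0.0961631.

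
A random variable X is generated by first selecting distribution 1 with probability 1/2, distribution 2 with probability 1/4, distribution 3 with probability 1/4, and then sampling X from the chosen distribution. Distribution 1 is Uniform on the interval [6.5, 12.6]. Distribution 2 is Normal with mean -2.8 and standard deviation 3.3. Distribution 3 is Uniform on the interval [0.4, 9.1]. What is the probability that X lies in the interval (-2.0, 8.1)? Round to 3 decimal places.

0.453

Conditional on each component, P(-2.0 < X < 8.1): 1: 0.262295; 2: 0.403747; 3: 0.885057.
By total probability, P(-2.0 < X < 8.1) = 0.5·0.262295 + 0.25·0.403747 + 0.25·0.885057 = 0.453349.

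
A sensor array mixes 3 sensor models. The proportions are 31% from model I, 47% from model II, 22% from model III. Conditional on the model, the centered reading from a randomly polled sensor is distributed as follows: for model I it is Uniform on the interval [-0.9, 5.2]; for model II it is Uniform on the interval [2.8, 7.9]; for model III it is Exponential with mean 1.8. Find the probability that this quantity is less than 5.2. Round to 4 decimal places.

0.7389

Conditional on each model, P(X < 5.2): I: 1; II: 0.470588; III: 0.944362.
By total probability, P(X < 5.2) = 0.31·1 + 0.47·0.470588 + 0.22·0.944362 = 0.738936.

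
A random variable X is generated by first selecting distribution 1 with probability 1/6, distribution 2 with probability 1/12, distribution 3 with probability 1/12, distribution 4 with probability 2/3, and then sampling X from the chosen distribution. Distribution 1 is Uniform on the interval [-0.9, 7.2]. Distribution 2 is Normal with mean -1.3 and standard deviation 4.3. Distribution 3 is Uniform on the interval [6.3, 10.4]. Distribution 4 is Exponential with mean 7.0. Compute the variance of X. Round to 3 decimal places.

Per component, 1: μ=3.15, E[X²]=15.39; 2: μ=-1.3, E[X²]=20.18; 3: μ=8.35, E[X²]=71.1233; 4: μ=7, E[X²]=98.
E[X] = 0.166667·3.15 + 0.0833333·-1.3 + 0.0833333·8.35 + 0.666667·7 = 5.77917.
E[X²] = 0.166667·15.39 + 0.0833333·20.18 + 0.0833333·71.1233 + 0.666667·98 = 75.5069.
Var(X) = E[X²] − (E[X])² = 75.5069 − 33.3988 = 42.1082.

42.108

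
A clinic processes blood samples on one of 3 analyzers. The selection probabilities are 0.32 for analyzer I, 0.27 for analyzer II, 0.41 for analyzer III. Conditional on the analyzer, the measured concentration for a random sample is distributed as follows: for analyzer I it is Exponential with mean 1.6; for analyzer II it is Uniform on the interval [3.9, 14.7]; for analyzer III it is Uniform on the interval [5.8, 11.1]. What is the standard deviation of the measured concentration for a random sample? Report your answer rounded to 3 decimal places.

3.970

Per component, I: μ=1.6, E[X²]=5.12; II: μ=9.3, E[X²]=96.21; III: μ=8.45, E[X²]=73.7433.
E[X] = 0.32·1.6 + 0.27·9.3 + 0.41·8.45 = 6.4875.
E[X²] = 0.32·5.12 + 0.27·96.21 + 0.41·73.7433 = 57.8499.
Var(X) = E[X²] − (E[X])² = 57.8499 − 42.0877 = 15.7622.
SD(X) = √15.7622 = 3.97017.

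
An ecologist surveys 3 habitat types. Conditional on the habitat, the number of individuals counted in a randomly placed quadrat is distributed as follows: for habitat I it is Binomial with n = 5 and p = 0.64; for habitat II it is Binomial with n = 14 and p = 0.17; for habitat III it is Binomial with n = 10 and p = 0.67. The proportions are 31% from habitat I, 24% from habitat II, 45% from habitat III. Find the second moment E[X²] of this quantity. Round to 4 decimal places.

26.5605

For each component E[X²] = Var + (mean)², giving I: 11.392; II: 7.6398; III: 47.101.
Overall E[X²] = 0.31·11.392 + 0.24·7.6398 + 0.45·47.101 = 26.5605.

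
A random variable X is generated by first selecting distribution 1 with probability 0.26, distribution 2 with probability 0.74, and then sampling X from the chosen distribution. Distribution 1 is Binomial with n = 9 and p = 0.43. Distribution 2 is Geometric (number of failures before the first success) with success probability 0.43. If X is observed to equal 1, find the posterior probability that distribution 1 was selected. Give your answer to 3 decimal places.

Likelihoods P(X=1 | ·): 1: 0.0431231; 2: 0.2451.
Posterior ∝ prior × likelihood. Numerator for 1: 0.26·0.0431231 = 0.011212.
Normalizing constant: 0.26·0.0431231 + 0.74·0.2451 = 0.192586.
P(1 | observation) = 0.011212 / 0.192586 = 0.0582182.

0.058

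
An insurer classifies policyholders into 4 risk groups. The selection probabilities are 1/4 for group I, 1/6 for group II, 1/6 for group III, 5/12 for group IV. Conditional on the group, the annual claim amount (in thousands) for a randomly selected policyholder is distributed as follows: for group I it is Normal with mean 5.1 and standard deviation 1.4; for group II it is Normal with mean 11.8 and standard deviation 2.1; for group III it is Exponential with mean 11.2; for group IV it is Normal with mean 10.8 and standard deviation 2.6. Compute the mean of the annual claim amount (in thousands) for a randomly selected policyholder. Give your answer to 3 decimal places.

Component means — I: 5.1; II: 11.8; III: 11.2; IV: 10.8.
E[X] = 0.25·5.1 + 0.166667·11.8 + 0.166667·11.2 + 0.416667·10.8 = 9.60833.

9.608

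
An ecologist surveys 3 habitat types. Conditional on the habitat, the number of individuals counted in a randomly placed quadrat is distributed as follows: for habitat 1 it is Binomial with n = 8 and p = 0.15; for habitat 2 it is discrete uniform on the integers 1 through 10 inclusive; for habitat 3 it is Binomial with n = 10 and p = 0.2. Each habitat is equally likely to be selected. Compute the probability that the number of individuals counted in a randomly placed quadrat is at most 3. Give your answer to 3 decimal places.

0.719

Conditional on each habitat, P(X ≤ 3): 1: 0.978648; 2: 0.3; 3: 0.879126.
By total probability, P(X ≤ 3) = 0.333333·0.978648 + 0.333333·0.3 + 0.333333·0.879126 = 0.719258.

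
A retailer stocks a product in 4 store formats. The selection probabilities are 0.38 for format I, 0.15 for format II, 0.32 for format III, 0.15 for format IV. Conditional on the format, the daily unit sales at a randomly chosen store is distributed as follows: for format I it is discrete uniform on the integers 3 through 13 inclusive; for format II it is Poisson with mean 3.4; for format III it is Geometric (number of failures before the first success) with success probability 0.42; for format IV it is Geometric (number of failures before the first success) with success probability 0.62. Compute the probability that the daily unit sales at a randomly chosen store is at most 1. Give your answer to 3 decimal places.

Conditional on each format, P(X ≤ 1): I: 0; II: 0.146842; III: 0.6636; IV: 0.8556.
By total probability, P(X ≤ 1) = 0.38·0 + 0.15·0.146842 + 0.32·0.6636 + 0.15·0.8556 = 0.362718.

0.363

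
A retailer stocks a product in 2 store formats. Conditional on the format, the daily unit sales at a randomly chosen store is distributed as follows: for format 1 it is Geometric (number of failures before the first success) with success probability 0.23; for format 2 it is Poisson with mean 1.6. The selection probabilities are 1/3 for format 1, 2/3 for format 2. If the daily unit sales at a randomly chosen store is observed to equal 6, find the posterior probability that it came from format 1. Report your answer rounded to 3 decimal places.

Likelihoods P(X=6 | ·): 1: 0.0479371; 2: 0.00470453.
Posterior ∝ prior × likelihood. Numerator for 1: 0.333333·0.0479371 = 0.015979.
Normalizing constant: 0.333333·0.0479371 + 0.666667·0.00470453 = 0.0191154.
P(1 | observation) = 0.015979 / 0.0191154 = 0.835925.

0.836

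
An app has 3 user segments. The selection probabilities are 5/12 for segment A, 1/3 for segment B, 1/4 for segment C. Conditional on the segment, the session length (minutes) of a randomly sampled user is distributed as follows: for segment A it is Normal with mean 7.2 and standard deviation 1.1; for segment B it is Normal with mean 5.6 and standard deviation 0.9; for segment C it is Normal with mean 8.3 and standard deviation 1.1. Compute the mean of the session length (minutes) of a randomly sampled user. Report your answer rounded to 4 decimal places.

Component means — A: 7.2; B: 5.6; C: 8.3.
E[X] = 0.416667·7.2 + 0.333333·5.6 + 0.25·8.3 = 6.94167.

6.9417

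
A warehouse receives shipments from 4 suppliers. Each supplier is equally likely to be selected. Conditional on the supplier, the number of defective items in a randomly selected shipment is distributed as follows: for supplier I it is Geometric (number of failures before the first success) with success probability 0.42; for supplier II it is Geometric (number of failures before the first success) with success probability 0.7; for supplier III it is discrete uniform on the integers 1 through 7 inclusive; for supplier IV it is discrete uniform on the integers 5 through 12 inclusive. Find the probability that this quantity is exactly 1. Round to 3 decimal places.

0.149

Conditional on each supplier, P(X = 1): I: 0.2436; II: 0.21; III: 0.142857; IV: 0.
By total probability, P(X = 1) = 0.25·0.2436 + 0.25·0.21 + 0.25·0.142857 + 0.25·0 = 0.149114.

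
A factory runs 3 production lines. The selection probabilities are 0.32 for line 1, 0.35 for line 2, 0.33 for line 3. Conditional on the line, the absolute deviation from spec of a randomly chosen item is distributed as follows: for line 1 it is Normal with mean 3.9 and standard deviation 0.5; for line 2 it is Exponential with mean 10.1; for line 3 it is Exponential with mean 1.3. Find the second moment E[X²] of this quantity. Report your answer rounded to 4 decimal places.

For each component E[X²] = Var + (mean)², giving 1: 15.46; 2: 204.02; 3: 3.38.
Overall E[X²] = 0.32·15.46 + 0.35·204.02 + 0.33·3.38 = 77.4696.

77.4696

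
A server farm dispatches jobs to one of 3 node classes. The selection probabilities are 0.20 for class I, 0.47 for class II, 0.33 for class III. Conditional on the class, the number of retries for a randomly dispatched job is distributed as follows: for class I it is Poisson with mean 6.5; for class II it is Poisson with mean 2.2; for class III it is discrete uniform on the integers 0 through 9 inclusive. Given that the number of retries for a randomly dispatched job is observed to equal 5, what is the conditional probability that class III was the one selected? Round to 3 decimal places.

Likelihoods P(X=5 | ·): I: 0.145369; II: 0.0475866; III: 0.1.
Posterior ∝ prior × likelihood. Numerator for III: 0.33·0.1 = 0.033.
Normalizing constant: 0.2·0.145369 + 0.47·0.0475866 + 0.33·0.1 = 0.0844395.
P(III | observation) = 0.033 / 0.0844395 = 0.390813.

0.391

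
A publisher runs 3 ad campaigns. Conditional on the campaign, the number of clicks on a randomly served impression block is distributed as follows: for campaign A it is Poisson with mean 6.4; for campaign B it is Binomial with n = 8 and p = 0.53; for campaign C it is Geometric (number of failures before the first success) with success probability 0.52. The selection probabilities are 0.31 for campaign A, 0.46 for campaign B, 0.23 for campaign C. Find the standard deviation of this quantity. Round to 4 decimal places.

Per component, A: μ=6.4, E[X²]=47.36; B: μ=4.24, E[X²]=19.9704; C: μ=0.923077, E[X²]=2.62722.
E[X] = 0.31·6.4 + 0.46·4.24 + 0.23·0.923077 = 4.14671.
E[X²] = 0.31·47.36 + 0.46·19.9704 + 0.23·2.62722 = 24.4722.
Var(X) = E[X²] − (E[X])² = 24.4722 − 17.1952 = 7.27706.
SD(X) = √7.27706 = 2.6976.

2.6976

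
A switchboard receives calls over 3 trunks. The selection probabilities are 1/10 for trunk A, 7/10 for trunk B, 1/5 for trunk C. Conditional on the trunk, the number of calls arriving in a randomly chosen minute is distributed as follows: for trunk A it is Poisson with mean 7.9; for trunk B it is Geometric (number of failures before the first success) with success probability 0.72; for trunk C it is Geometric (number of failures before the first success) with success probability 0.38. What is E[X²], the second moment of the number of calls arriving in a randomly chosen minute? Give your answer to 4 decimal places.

8.9061

For each component E[X²] = Var + (mean)², giving A: 70.31; B: 0.691358; C: 6.95568.
Overall E[X²] = 0.1·70.31 + 0.7·0.691358 + 0.2·6.95568 = 8.90609.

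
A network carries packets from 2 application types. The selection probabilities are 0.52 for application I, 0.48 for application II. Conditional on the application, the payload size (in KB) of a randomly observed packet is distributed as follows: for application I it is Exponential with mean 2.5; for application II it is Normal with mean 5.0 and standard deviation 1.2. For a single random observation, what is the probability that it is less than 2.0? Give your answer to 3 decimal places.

0.289

Conditional on each application, P(X < 2.0): I: 0.550671; II: 0.00620967.
By total probability, P(X < 2.0) = 0.52·0.550671 + 0.48·0.00620967 = 0.28933.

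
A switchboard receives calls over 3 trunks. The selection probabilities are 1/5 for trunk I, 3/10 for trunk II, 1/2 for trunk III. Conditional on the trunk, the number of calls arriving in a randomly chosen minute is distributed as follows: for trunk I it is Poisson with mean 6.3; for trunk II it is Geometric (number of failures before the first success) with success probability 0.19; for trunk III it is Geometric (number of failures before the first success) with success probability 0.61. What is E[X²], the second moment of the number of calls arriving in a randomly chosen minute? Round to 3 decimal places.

For each component E[X²] = Var + (mean)², giving I: 45.99; II: 40.6122; III: 1.45687.
Overall E[X²] = 0.2·45.99 + 0.3·40.6122 + 0.5·1.45687 = 22.1101.

22.110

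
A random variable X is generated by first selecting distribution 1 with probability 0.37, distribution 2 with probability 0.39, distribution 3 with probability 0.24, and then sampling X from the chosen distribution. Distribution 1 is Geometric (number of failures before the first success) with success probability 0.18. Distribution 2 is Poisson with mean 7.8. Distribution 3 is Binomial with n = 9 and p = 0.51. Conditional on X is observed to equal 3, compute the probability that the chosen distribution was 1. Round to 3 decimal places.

Likelihoods P(X=3 | ·): 1: 0.0992462; 2: 0.0324068; 3: 0.154229.
Posterior ∝ prior × likelihood. Numerator for 1: 0.37·0.0992462 = 0.0367211.
Normalizing constant: 0.37·0.0992462 + 0.39·0.0324068 + 0.24·0.154229 = 0.0863747.
P(1 | observation) = 0.0367211 / 0.0863747 = 0.425137.

0.425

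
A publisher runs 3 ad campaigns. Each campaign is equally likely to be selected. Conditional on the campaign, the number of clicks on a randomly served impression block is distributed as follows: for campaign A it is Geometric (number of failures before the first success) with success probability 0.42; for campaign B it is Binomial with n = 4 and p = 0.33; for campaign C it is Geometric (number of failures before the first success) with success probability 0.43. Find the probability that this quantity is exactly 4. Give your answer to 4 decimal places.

Conditional on each campaign, P(X = 4): A: 0.0475293; B: 0.0118592; C: 0.0453908.
By total probability, P(X = 4) = 0.333333·0.0475293 + 0.333333·0.0118592 + 0.333333·0.0453908 = 0.0349264.

0.0349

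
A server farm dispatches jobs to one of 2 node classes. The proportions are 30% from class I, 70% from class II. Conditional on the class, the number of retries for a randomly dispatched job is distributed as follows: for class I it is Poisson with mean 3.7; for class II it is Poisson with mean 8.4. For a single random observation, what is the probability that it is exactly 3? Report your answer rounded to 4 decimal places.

0.0782

Conditional on each class, P(X = 3): I: 0.20872; II: 0.0222133.
By total probability, P(X = 3) = 0.3·0.20872 + 0.7·0.0222133 = 0.0781653.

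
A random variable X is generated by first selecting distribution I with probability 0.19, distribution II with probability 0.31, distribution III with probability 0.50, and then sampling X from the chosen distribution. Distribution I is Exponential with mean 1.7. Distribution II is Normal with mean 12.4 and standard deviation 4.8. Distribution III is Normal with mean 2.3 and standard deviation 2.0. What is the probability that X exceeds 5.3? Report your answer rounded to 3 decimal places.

0.330

Conditional on each component, P(X > 5.3): I: 0.0442612; II: 0.930452; III: 0.0668072.
By total probability, P(X > 5.3) = 0.19·0.0442612 + 0.31·0.930452 + 0.5·0.0668072 = 0.330253.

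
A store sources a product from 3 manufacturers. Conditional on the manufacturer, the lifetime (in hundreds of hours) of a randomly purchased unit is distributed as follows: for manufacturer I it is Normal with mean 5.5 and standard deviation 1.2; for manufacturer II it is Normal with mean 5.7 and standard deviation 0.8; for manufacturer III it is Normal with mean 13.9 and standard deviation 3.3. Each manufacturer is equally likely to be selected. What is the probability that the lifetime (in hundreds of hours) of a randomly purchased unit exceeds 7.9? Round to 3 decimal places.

Conditional on each manufacturer, P(X > 7.9): I: 0.0227501; II: 0.00297976; III: 0.965482.
By total probability, P(X > 7.9) = 0.333333·0.0227501 + 0.333333·0.00297976 + 0.333333·0.965482 = 0.330404.

0.330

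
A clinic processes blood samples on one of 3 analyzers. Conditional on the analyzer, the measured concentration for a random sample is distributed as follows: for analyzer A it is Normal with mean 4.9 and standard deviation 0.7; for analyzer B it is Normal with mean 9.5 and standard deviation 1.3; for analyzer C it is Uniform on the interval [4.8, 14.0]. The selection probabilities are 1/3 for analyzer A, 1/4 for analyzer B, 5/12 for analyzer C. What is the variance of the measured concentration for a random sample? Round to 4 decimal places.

8.1016

Per component, A: μ=4.9, E[X²]=24.5; B: μ=9.5, E[X²]=91.94; C: μ=9.4, E[X²]=95.4133.
E[X] = 0.333333·4.9 + 0.25·9.5 + 0.416667·9.4 = 7.925.
E[X²] = 0.333333·24.5 + 0.25·91.94 + 0.416667·95.4133 = 70.9072.
Var(X) = E[X²] − (E[X])² = 70.9072 − 62.8056 = 8.1016.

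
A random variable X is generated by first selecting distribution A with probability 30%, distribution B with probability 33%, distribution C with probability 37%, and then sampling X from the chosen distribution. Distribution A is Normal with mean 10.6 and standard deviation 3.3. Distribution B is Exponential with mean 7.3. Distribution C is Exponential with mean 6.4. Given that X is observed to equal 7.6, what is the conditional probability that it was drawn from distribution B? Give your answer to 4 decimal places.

Likelihoods f(7.6 | ·): A: 0.0799716; B: 0.0483654; C: 0.0476536.
Posterior ∝ prior × likelihood. Numerator for B: 0.33·0.0483654 = 0.0159606.
Normalizing constant: 0.3·0.0799716 + 0.33·0.0483654 + 0.37·0.0476536 = 0.0575839.
P(B | observation) = 0.0159606 / 0.0575839 = 0.277171.

0.2772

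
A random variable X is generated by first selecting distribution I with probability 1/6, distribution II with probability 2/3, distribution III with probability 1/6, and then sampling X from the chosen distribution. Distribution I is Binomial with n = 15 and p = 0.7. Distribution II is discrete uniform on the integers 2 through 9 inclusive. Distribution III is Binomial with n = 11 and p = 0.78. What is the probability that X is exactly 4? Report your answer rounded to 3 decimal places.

0.084

Conditional on each component, P(X = 4): I: 0.000580575; II: 0.125; III: 0.00304685.
By total probability, P(X = 4) = 0.166667·0.000580575 + 0.666667·0.125 + 0.166667·0.00304685 = 0.0839379.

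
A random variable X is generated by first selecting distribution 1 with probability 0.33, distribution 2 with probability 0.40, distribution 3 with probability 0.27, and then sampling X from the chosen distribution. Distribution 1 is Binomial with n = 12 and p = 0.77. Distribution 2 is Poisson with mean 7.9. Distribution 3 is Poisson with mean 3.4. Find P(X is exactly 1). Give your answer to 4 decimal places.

Conditional on each component, P(X = 1): 1: 8.80396e-07; 2: 0.00292887; 3: 0.113469.
By total probability, P(X = 1) = 0.33·8.80396e-07 + 0.4·0.00292887 + 0.27·0.113469 = 0.0318085.

0.0318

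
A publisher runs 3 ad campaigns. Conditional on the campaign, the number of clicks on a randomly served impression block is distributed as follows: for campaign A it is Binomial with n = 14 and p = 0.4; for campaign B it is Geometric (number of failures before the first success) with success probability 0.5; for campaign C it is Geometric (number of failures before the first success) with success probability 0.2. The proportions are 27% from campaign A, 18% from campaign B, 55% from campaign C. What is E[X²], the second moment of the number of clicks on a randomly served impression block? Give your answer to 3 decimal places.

For each component E[X²] = Var + (mean)², giving A: 34.72; B: 3; C: 36.
Overall E[X²] = 0.27·34.72 + 0.18·3 + 0.55·36 = 29.7144.

29.714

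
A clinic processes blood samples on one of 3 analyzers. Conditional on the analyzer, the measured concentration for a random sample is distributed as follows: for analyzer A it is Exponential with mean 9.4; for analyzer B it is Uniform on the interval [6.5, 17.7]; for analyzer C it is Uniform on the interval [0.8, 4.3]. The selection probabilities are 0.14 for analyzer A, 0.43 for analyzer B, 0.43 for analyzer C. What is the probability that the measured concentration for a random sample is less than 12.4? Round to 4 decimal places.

Conditional on each analyzer, P(X < 12.4): A: 0.732637; B: 0.526786; C: 1.
By total probability, P(X < 12.4) = 0.14·0.732637 + 0.43·0.526786 + 0.43·1 = 0.759087.

0.7591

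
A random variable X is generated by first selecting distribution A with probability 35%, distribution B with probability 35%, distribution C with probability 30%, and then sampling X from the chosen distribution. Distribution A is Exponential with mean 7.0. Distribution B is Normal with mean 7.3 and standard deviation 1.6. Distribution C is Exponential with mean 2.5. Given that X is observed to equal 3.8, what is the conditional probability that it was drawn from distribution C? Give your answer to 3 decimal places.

Likelihoods f(3.8 | ·): A: 0.0830122; B: 0.022788; C: 0.0874848.
Posterior ∝ prior × likelihood. Numerator for C: 0.3·0.0874848 = 0.0262454.
Normalizing constant: 0.35·0.0830122 + 0.35·0.022788 + 0.3·0.0874848 = 0.0632755.
P(C | observation) = 0.0262454 / 0.0632755 = 0.41478.

0.415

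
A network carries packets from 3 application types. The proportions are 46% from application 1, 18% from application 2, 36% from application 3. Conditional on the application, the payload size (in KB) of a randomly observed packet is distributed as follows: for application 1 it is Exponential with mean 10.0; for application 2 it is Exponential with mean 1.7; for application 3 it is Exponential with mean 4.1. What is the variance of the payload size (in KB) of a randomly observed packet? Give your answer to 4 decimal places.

64.4137

Per component, 1: μ=10, E[X²]=200; 2: μ=1.7, E[X²]=5.78; 3: μ=4.1, E[X²]=33.62.
E[X] = 0.46·10 + 0.18·1.7 + 0.36·4.1 = 6.382.
E[X²] = 0.46·200 + 0.18·5.78 + 0.36·33.62 = 105.144.
Var(X) = E[X²] − (E[X])² = 105.144 − 40.7299 = 64.4137.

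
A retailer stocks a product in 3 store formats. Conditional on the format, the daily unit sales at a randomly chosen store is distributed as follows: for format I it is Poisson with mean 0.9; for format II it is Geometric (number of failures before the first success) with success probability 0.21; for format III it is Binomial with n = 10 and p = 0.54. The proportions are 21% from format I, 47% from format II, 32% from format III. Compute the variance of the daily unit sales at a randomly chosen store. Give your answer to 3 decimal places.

Per component, I: μ=0.9, E[X²]=1.71; II: μ=3.7619, E[X²]=32.0658; III: μ=5.4, E[X²]=31.644.
E[X] = 0.21·0.9 + 0.47·3.7619 + 0.32·5.4 = 3.6851.
E[X²] = 0.21·1.71 + 0.47·32.0658 + 0.32·31.644 = 25.5561.
Var(X) = E[X²] − (E[X])² = 25.5561 − 13.5799 = 11.9762.

11.976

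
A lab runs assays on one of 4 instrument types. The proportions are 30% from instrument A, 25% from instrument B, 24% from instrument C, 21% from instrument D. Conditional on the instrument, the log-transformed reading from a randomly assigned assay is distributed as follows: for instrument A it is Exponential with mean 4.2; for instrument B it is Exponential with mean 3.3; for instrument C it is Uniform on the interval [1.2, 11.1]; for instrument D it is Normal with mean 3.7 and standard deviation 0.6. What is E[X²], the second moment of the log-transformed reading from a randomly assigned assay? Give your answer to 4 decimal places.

30.0171

For each component E[X²] = Var + (mean)², giving A: 35.28; B: 21.78; C: 45.99; D: 14.05.
Overall E[X²] = 0.3·35.28 + 0.25·21.78 + 0.24·45.99 + 0.21·14.05 = 30.0171.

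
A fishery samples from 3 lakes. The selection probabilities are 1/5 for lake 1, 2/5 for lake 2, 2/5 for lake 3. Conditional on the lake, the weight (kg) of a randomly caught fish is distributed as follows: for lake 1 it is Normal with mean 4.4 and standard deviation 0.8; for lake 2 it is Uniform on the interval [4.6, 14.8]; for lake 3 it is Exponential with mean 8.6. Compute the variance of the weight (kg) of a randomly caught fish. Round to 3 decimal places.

Per component, 1: μ=4.4, E[X²]=20; 2: μ=9.7, E[X²]=102.76; 3: μ=8.6, E[X²]=147.92.
E[X] = 0.2·4.4 + 0.4·9.7 + 0.4·8.6 = 8.2.
E[X²] = 0.2·20 + 0.4·102.76 + 0.4·147.92 = 104.272.
Var(X) = E[X²] − (E[X])² = 104.272 − 67.24 = 37.032.

37.032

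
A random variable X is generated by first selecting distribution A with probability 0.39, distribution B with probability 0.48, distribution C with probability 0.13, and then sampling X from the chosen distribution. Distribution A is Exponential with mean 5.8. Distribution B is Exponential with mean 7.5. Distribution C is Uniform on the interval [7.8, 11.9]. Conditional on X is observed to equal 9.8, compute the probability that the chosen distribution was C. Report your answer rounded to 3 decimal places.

Likelihoods f(9.8 | ·): A: 0.0318247; B: 0.0360961; C: 0.243902.
Posterior ∝ prior × likelihood. Numerator for C: 0.13·0.243902 = 0.0317073.
Normalizing constant: 0.39·0.0318247 + 0.48·0.0360961 + 0.13·0.243902 = 0.0614451.
P(C | observation) = 0.0317073 / 0.0614451 = 0.516027.

0.516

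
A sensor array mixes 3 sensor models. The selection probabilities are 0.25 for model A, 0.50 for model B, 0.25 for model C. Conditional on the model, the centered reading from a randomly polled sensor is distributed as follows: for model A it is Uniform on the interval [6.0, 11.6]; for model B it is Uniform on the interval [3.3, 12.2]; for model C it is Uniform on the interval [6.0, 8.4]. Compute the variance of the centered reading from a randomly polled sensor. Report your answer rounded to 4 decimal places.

Per component, A: μ=8.8, E[X²]=80.0533; B: μ=7.75, E[X²]=66.6633; C: μ=7.2, E[X²]=52.32.
E[X] = 0.25·8.8 + 0.5·7.75 + 0.25·7.2 = 7.875.
E[X²] = 0.25·80.0533 + 0.5·66.6633 + 0.25·52.32 = 66.425.
Var(X) = E[X²] − (E[X])² = 66.425 − 62.0156 = 4.40937.

4.4094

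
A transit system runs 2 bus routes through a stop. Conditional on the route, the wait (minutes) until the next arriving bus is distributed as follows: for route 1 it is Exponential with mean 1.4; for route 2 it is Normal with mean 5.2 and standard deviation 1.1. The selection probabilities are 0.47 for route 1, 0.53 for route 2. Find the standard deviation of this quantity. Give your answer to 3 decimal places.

2.271

Per component, 1: μ=1.4, E[X²]=3.92; 2: μ=5.2, E[X²]=28.25.
E[X] = 0.47·1.4 + 0.53·5.2 = 3.414.
E[X²] = 0.47·3.92 + 0.53·28.25 = 16.8149.
Var(X) = E[X²] − (E[X])² = 16.8149 − 11.6554 = 5.1595.
SD(X) = √5.1595 = 2.27145.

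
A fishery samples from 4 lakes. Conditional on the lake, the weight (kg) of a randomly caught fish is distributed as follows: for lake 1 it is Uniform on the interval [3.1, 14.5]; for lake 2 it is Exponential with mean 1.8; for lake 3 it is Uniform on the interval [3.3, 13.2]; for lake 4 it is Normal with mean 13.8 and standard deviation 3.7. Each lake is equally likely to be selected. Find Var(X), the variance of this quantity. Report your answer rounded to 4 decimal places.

Per component, 1: μ=8.8, E[X²]=88.27; 2: μ=1.8, E[X²]=6.48; 3: μ=8.25, E[X²]=76.23; 4: μ=13.8, E[X²]=204.13.
E[X] = 0.25·8.8 + 0.25·1.8 + 0.25·8.25 + 0.25·13.8 = 8.1625.
E[X²] = 0.25·88.27 + 0.25·6.48 + 0.25·76.23 + 0.25·204.13 = 93.7775.
Var(X) = E[X²] − (E[X])² = 93.7775 − 66.6264 = 27.1511.

27.1511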